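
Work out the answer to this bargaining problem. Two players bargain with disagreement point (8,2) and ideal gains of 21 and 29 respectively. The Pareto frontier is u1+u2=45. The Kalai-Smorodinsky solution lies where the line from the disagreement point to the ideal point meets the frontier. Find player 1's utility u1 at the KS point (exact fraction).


Step 1: At the KS point, (u1-d1)/r1 = (u2-d2)/r2 = t and u1+u2 = 45
Step 2: u1 = d1 + r1*t and u2 = d2 + r2*t, so (d1 + r1*t) + (d2 + r2*t) = 45
Step 3: t = (45 - 8 - 2)/(21 + 29) = 35/50 = 7/10
Step 4: u1 = d1 + r1*t = 8 + 21 * 7/10 = 227/10
Step 5: (Check: u2 = d2 + r2*t = 223/10; u1+u2 = 227/10 + 223/10 = 45, on the frontier.)

227/10


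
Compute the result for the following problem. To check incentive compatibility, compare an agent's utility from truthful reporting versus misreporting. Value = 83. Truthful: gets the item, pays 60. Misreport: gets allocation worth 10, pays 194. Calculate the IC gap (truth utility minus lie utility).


Step 1: U(truth) = value - payment = 83 - 60 = 23
Step 2: U(lie) = allocation - payment = 10 - 194 = -184
Step 3: IC gap = 23 - (-184) = 207

207


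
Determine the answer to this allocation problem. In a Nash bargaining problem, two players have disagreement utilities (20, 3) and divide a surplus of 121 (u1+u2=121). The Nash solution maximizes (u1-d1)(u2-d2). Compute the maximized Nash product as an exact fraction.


Step 1: The Nash solution splits surplus symmetrically above the disagreement point
Step 2: u1 = (total + d1 - d2)/2 = (121 + 20 - 3)/2 = 69
Step 3: u2 = (total - d1 + d2)/2 = (121 - 20 + 3)/2 = 52
Step 4: Nash product = (69 - 20) * (52 - 3)
Step 5: = 49 * 49 = 2401

2401


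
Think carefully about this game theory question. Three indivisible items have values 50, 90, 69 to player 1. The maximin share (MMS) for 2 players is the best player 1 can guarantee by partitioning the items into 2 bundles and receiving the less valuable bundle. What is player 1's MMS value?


Step 1: Item values = 50, 90, 69
Step 2: Enumerate all 2-bundle partitions and take the smaller bundle:
  Partition 1: {50} vs {90,69} -> bundles 50, 159; min = 50
  Partition 2: {90} vs {50,69} -> bundles 90, 119; min = 90
  Partition 3: {69} vs {50,90} -> bundles 69, 140; min = 69
Step 3: MMS = max(50, 90, 69) = 90

90


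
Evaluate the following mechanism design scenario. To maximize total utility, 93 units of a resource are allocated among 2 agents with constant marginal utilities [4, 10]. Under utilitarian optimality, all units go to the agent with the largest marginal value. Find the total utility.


Step 1: The marginal utilities are [4, 10]
Step 2: The highest marginal utility is 10
Step 3: All 93 units go to that agent
Step 4: Total utility = 10 * 93 = 930

930


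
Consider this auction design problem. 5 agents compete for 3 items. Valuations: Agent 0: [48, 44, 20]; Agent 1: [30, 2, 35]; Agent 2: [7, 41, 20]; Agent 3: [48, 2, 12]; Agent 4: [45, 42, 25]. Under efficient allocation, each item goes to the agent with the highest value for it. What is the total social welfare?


Step 1: For each item, find the maximum value among all agents.
Step 2: Item 0 -> Agent 0 (value 48)
Step 3: Item 1 -> Agent 0 (value 44)
Step 4: Item 2 -> Agent 1 (value 35)
Step 5: Total welfare = 48 + 44 + 35 = 127

127


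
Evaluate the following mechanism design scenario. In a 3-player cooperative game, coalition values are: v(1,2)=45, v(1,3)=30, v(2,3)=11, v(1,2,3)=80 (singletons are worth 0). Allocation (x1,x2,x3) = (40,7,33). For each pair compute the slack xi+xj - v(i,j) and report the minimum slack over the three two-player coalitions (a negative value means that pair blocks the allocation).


Step 1: Slack for coalition (1,2): x1+x2 - v12 = 47 - 45 = 2
Step 2: Slack for coalition (1,3): x1+x3 - v13 = 73 - 30 = 43
Step 3: Slack for coalition (2,3): x2+x3 - v23 = 40 - 11 = 29
Step 4: Minimum slack = min(2, 43, 29) = 2, attained by (1,2); no pair can gain by deviating, so the allocation is in the core

2


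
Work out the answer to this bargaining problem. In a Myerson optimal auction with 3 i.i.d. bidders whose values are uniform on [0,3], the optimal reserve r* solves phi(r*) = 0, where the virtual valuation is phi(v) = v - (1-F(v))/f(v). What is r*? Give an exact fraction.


Step 1: For U[0,3], F(v) = v/3 and f(v) = 1/3
Step 2: phi(v) = v - (1 - v/3)/(1/3) = v - (3 - v) = 2v - 3
Step 3: Set phi(r*) = 0: 2r* - 3 = 0
Step 4: r* = 3/2 (the number of bidders n = 3 does not enter)

3/2


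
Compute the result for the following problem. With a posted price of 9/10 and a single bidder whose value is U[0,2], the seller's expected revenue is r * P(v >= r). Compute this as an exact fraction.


Step 1: Posted price r = 9/10, value support [0,2]
Step 2: P(v >= r) = (2 - 9/10)/2 = 11/20
Step 3: Expected revenue = r * P(v >= r) = 9/10 * 11/20
Step 4: Revenue = 99/200

99/200


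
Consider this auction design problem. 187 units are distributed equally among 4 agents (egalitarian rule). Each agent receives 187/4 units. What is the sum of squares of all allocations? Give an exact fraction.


Step 1: Each agent's share = 187/4
Step 2: Square of each share = (187/4)^2 = 34969/16
Step 3: Sum of squares = 4 * 34969/16 = 34969/4

34969/4


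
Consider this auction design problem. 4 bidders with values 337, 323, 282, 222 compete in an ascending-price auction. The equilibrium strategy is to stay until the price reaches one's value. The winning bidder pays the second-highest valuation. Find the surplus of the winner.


Step 1: Identify the highest value: 337
Step 2: Identify the second-highest value: 323
Step 3: The final price = second-highest value = 323
Step 4: Surplus = 337 - 323 = 14

14


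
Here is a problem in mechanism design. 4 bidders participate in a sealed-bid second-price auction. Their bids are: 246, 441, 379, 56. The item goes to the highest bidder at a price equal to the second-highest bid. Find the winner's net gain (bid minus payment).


Step 1: Sort bids in descending order: 441, 379, 246, 56
Step 2: The winning bid is the highest: 441
Step 3: The payment equals the second-highest bid: 379
Step 4: Surplus = winner's bid - payment = 441 - 379 = 62

62


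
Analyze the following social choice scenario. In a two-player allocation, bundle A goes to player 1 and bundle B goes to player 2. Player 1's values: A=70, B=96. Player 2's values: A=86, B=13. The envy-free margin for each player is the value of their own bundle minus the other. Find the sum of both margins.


Step 1: Player 1's margin = v1(A) - v1(B) = 70 - 96 = -26
Step 2: Player 2's margin = v2(B) - v2(A) = 13 - 86 = -73
Step 3: Total margin = -26 + -73 = -99

-99


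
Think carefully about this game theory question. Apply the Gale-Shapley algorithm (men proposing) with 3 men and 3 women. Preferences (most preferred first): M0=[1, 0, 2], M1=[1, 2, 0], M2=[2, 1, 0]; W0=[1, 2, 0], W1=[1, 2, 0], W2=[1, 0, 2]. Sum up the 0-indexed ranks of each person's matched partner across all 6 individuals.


Step 1: Run Gale-Shapley (men propose, women hold best offer):
  M0 proposes to W1; she accepts
  M1 proposes to W1; she switches from M0
  M2 proposes to W2; she accepts
  M0 proposes to W0; she accepts
Step 2: Final matching: W0-M0, W1-M1, W2-M2
Step 3: 0-indexed ranks (man's rank of his match, then woman's): 1 + 2 + 0 + 0 + 0 + 2
Step 4: Total rank sum = 5

5


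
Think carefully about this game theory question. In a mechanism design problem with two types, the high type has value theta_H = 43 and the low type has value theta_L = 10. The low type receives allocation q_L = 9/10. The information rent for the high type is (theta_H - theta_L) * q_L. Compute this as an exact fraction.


Step 1: theta_H - theta_L = 43 - 10 = 33
Step 2: Information rent = (theta_H - theta_L) * q_L
Step 3: = 33 * 9/10
Step 4: = 297/10

297/10


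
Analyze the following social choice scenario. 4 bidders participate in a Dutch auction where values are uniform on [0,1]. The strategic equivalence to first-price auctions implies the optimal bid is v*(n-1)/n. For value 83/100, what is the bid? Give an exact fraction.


Step 1: Dutch auctions are strategically equivalent to first-price auctions
Step 2: The equilibrium bid is b(v) = v*(n-1)/n
Step 3: b = 83/100 * 3/4
Step 4: b = 249/400

249/400


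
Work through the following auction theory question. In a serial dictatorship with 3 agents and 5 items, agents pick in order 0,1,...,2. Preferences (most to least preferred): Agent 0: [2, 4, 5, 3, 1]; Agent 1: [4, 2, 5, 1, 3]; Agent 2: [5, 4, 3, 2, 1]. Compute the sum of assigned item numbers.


Step 1: Agent 0 picks item 2
Step 2: Agent 1 picks item 4
Step 3: Agent 2 picks item 5
Step 4: Sum = 2 + 4 + 5 = 11

11


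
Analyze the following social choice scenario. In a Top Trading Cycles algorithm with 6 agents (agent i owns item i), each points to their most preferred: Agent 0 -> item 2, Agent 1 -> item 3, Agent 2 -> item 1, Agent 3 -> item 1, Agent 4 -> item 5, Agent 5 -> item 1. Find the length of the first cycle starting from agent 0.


Step 1: Trace the pointer graph from agent 0: 0 -> 2 -> 1 -> 3 -> 1
Step 2: A cycle is detected when we revisit agent 1
Step 3: The cycle is: 1 -> 3 -> 1
Step 4: Cycle length = 2

2


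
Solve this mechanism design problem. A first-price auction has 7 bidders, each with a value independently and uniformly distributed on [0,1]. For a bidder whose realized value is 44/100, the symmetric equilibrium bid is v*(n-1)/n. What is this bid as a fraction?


Step 1: The symmetric BNE bidding function is b(v) = v * (n-1) / n
Step 2: Substitute v = 11/25 and n = 7
Step 3: b = 11/25 * 6/7
Step 4: b = 66/175

66/175


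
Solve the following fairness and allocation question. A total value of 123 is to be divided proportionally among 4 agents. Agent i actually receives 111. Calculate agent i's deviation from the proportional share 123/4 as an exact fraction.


Step 1: Proportional share = 123/4
Step 2: Agent's actual allocation = 111
Step 3: Excess = 111 - 123/4 = 321/4

321/4


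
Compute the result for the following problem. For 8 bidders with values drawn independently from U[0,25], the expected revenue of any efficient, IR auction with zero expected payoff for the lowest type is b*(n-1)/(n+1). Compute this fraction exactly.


Step 1: By Revenue Equivalence, expected revenue = b*(n-1)/(n+1)
Step 2: Substituting n = 8, b = 25
Step 3: Revenue = 25*(8-1)/(8+1) = 25*7/9
Step 4: Revenue = 175/9

175/9


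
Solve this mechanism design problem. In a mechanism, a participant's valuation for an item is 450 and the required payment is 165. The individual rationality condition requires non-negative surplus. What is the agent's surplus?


Step 1: Surplus = value - payment = 450 - 165 = 285
Step 2: IR is satisfied (surplus >= 0)

285


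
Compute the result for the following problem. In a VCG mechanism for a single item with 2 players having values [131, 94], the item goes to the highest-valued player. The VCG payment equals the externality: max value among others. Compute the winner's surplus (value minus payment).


Step 1: The winner is the agent with the highest value: agent 0 with value 131
Step 2: Values of other agents: [94]
Step 3: VCG payment = max of others' values = 94
Step 4: Surplus = 131 - 94 = 37

37


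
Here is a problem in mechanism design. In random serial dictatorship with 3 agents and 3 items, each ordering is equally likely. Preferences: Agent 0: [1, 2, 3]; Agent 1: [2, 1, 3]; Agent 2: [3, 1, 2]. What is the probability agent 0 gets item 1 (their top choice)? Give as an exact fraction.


Step 1: Agent 0 wants item 1
Step 2: There are 6 possible orderings of agents
Step 3: In 6 orderings, agent 0 gets item 1
Step 4: Probability = 6/6 = 1

1


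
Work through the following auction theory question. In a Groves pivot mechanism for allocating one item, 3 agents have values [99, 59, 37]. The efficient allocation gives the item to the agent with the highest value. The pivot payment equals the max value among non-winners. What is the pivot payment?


Step 1: The efficient winner is agent 0 with value 99
Step 2: Other agents' values: [59, 37]
Step 3: Pivot payment = max(others) = 59
Step 4: The winner pays 59

59


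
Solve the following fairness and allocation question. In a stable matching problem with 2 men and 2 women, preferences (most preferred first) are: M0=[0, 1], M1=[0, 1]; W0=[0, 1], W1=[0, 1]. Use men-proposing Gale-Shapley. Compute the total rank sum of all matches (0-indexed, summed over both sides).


Step 1: Run Gale-Shapley (men propose, women hold best offer):
  M0 proposes to W0; she accepts
  M1 proposes to W0; rejected
  M1 proposes to W1; she accepts
Step 2: Final matching: W0-M0, W1-M1
Step 3: 0-indexed ranks (man's rank of his match, then woman's): 0 + 0 + 1 + 1
Step 4: Total rank sum = 2

2


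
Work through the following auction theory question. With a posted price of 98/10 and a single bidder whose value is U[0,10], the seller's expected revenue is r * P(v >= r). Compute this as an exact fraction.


Step 1: Posted price r = 49/5, value support [0,10]
Step 2: P(v >= r) = (10 - 49/5)/10 = 1/50
Step 3: Expected revenue = r * P(v >= r) = 49/5 * 1/50
Step 4: Revenue = 49/250

49/250


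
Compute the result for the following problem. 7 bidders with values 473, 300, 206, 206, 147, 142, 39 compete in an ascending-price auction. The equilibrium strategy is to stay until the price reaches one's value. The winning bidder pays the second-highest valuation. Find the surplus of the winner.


Step 1: Identify the highest value: 473
Step 2: Identify the second-highest value: 300
Step 3: The final price = second-highest value = 300
Step 4: Surplus = 473 - 300 = 173

173


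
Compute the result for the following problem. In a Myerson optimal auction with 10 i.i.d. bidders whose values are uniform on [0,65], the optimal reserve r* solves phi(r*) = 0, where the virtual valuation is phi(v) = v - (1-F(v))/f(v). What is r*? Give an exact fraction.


Step 1: For U[0,65], F(v) = v/65 and f(v) = 1/65
Step 2: phi(v) = v - (1 - v/65)/(1/65) = v - (65 - v) = 2v - 65
Step 3: Set phi(r*) = 0: 2r* - 65 = 0
Step 4: r* = 65/2 (the number of bidders n = 10 does not enter)

65/2


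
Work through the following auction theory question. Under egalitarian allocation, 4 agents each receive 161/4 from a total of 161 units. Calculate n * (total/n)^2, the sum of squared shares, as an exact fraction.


Step 1: Each agent's share = 161/4
Step 2: Square of each share = (161/4)^2 = 25921/16
Step 3: Sum of squares = 4 * 25921/16 = 25921/4

25921/4


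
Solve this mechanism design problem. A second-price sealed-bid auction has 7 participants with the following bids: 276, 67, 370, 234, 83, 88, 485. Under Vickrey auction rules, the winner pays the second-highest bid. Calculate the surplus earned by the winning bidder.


Step 1: Sort bids in descending order: 485, 370, 276, 234, 88, 83, 67
Step 2: The winning bid is the highest: 485
Step 3: The payment equals the second-highest bid: 370
Step 4: Surplus = winner's bid - payment = 485 - 370 = 115

115


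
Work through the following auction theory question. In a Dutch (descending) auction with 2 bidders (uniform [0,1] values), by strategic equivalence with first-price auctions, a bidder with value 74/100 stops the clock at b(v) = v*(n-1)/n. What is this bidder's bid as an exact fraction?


Step 1: Dutch auctions are strategically equivalent to first-price auctions
Step 2: The equilibrium bid is b(v) = v*(n-1)/n
Step 3: b = 37/50 * 1/2
Step 4: b = 37/100

37/100


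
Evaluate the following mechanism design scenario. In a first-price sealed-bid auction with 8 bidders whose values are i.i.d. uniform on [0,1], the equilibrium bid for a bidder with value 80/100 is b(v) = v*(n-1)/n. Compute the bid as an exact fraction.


Step 1: The symmetric BNE bidding function is b(v) = v * (n-1) / n
Step 2: Substitute v = 4/5 and n = 8
Step 3: b = 4/5 * 7/8
Step 4: b = 7/10

7/10


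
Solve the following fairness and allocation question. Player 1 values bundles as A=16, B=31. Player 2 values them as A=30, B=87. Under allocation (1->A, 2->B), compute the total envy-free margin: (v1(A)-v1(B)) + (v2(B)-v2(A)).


Step 1: Player 1's margin = v1(A) - v1(B) = 16 - 31 = -15
Step 2: Player 2's margin = v2(B) - v2(A) = 87 - 30 = 57
Step 3: Total margin = -15 + 57 = 42

42


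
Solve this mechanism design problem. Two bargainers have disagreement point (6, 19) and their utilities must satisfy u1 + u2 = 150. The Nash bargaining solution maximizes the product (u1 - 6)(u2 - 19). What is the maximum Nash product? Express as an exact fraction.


Step 1: The Nash solution splits surplus symmetrically above the disagreement point
Step 2: u1 = (total + d1 - d2)/2 = (150 + 6 - 19)/2 = 137/2
Step 3: u2 = (total - d1 + d2)/2 = (150 - 6 + 19)/2 = 163/2
Step 4: Nash product = (137/2 - 6) * (163/2 - 19)
Step 5: = 125/2 * 125/2 = 15625/4

15625/4


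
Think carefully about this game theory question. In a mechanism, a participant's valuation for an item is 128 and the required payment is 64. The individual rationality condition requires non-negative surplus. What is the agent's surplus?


Step 1: Surplus = value - payment = 128 - 64 = 64
Step 2: IR is satisfied (surplus >= 0)

64


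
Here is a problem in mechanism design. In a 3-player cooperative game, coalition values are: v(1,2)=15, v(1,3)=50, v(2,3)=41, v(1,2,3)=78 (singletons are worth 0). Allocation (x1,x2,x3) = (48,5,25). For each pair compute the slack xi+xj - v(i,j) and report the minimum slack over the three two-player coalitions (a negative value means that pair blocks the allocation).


Step 1: Slack for coalition (1,2): x1+x2 - v12 = 53 - 15 = 38
Step 2: Slack for coalition (1,3): x1+x3 - v13 = 73 - 50 = 23
Step 3: Slack for coalition (2,3): x2+x3 - v23 = 30 - 41 = -11
Step 4: Minimum slack = min(38, 23, -11) = -11, attained by (2,3); coalition (2,3) can block (slack < 0), so the allocation is not in the core

-11


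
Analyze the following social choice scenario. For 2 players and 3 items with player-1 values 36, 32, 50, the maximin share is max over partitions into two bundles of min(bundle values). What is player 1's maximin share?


Step 1: Item values = 36, 32, 50
Step 2: Enumerate all 2-bundle partitions and take the smaller bundle:
  Partition 1: {36} vs {32,50} -> bundles 36, 82; min = 36
  Partition 2: {32} vs {36,50} -> bundles 32, 86; min = 32
  Partition 3: {50} vs {36,32} -> bundles 50, 68; min = 50
Step 3: MMS = max(36, 32, 50) = 50

50


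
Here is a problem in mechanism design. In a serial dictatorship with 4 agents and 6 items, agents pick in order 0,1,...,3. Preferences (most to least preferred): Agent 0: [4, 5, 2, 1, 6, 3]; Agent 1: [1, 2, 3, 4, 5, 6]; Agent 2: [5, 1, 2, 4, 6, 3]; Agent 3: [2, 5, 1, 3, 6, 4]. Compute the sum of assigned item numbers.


Step 1: Agent 0 picks item 4
Step 2: Agent 1 picks item 1
Step 3: Agent 2 picks item 5
Step 4: Agent 3 picks item 2
Step 5: Sum = 4 + 1 + 5 + 2 = 12

12


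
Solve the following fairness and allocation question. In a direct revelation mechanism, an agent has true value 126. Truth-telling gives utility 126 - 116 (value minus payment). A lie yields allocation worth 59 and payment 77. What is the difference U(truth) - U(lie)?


Step 1: U(truth) = value - payment = 126 - 116 = 10
Step 2: U(lie) = allocation - payment = 59 - 77 = -18
Step 3: IC gap = 10 - (-18) = 28

28


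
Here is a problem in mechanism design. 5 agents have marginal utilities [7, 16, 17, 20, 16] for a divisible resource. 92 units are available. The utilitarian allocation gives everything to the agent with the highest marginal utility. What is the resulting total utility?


Step 1: The marginal utilities are [7, 16, 17, 20, 16]
Step 2: The highest marginal utility is 20
Step 3: All 92 units go to that agent
Step 4: Total utility = 20 * 92 = 1840

1840


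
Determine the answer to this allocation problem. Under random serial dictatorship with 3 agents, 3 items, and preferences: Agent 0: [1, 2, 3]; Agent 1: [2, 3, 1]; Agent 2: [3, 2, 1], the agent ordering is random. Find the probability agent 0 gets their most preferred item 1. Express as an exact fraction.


Step 1: Agent 0 wants item 1
Step 2: There are 6 possible orderings of agents
Step 3: In 6 orderings, agent 0 gets item 1
Step 4: Probability = 6/6 = 1

1


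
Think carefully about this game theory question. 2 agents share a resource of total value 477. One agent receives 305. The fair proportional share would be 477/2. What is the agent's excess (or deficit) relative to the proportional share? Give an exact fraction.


Step 1: Proportional share = 477/2
Step 2: Agent's actual allocation = 305
Step 3: Excess = 305 - 477/2 = 133/2

133/2


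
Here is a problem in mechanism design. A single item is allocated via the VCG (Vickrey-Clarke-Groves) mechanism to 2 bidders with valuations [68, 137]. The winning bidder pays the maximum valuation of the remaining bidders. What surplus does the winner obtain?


Step 1: The winner is the agent with the highest value: agent 1 with value 137
Step 2: Values of other agents: [68]
Step 3: VCG payment = max of others' values = 68
Step 4: Surplus = 137 - 68 = 69

69


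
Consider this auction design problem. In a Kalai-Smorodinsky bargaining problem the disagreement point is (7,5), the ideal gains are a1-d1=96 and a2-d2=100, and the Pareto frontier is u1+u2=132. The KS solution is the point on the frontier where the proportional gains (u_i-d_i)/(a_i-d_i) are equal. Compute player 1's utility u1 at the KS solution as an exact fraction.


Step 1: At the KS point, (u1-d1)/r1 = (u2-d2)/r2 = t and u1+u2 = 132
Step 2: u1 = d1 + r1*t and u2 = d2 + r2*t, so (d1 + r1*t) + (d2 + r2*t) = 132
Step 3: t = (132 - 7 - 5)/(96 + 100) = 120/196 = 30/49
Step 4: u1 = d1 + r1*t = 7 + 96 * 30/49 = 3223/49
Step 5: (Check: u2 = d2 + r2*t = 3245/49; u1+u2 = 3223/49 + 3245/49 = 132, on the frontier.)

3223/49


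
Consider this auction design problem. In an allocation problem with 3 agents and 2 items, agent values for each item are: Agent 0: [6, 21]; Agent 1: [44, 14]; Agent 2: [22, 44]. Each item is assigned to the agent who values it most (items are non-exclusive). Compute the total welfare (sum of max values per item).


Step 1: For each item, find the maximum value among all agents.
Step 2: Item 0 -> Agent 1 (value 44)
Step 3: Item 1 -> Agent 2 (value 44)
Step 4: Total welfare = 44 + 44 = 88

88


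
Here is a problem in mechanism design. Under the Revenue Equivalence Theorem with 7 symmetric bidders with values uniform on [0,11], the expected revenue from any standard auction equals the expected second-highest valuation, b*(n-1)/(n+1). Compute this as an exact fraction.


Step 1: By Revenue Equivalence, expected revenue = b*(n-1)/(n+1)
Step 2: Substituting n = 7, b = 11
Step 3: Revenue = 11*(7-1)/(7+1) = 11*6/8
Step 4: Revenue = 66/8 = 33/4

33/4


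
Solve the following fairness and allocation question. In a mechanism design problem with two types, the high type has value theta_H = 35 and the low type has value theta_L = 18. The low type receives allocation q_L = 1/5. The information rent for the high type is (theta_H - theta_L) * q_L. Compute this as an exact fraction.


Step 1: theta_H - theta_L = 35 - 18 = 17
Step 2: Information rent = (theta_H - theta_L) * q_L
Step 3: = 17 * 1/5
Step 4: = 17/5

17/5


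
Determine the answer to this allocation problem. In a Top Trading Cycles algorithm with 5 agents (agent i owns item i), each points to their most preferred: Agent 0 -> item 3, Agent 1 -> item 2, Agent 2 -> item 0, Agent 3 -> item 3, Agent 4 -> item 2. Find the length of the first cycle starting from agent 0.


Step 1: Trace the pointer graph from agent 0: 0 -> 3 -> 3
Step 2: A cycle is detected when we revisit agent 3
Step 3: The cycle is: 3 -> 3
Step 4: Cycle length = 1

1


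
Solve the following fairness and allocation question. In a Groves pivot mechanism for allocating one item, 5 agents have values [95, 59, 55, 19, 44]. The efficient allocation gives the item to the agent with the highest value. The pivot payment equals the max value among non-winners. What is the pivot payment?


Step 1: The efficient winner is agent 0 with value 95
Step 2: Other agents' values: [59, 55, 19, 44]
Step 3: Pivot payment = max(others) = 59
Step 4: The winner pays 59

59


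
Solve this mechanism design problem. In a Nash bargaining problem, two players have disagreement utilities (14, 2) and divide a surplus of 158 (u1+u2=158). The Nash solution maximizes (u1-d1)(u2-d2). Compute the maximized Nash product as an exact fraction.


Step 1: The Nash solution splits surplus symmetrically above the disagreement point
Step 2: u1 = (total + d1 - d2)/2 = (158 + 14 - 2)/2 = 85
Step 3: u2 = (total - d1 + d2)/2 = (158 - 14 + 2)/2 = 73
Step 4: Nash product = (85 - 14) * (73 - 2)
Step 5: = 71 * 71 = 5041

5041


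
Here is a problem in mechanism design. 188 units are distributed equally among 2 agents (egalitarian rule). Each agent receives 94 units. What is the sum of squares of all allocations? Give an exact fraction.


Step 1: Each agent's share = 188/2 = 94
Step 2: Square of each share = (94)^2 = 8836
Step 3: Sum of squares = 2 * 8836 = 17672

17672


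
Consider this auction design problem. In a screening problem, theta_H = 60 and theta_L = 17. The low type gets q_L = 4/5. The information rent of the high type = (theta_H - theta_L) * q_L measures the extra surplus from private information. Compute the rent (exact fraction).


Step 1: theta_H - theta_L = 60 - 17 = 43
Step 2: Information rent = (theta_H - theta_L) * q_L
Step 3: = 43 * 4/5
Step 4: = 172/5

172/5


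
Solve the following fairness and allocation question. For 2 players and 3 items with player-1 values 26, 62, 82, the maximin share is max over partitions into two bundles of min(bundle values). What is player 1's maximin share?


Step 1: Item values = 26, 62, 82
Step 2: Enumerate all 2-bundle partitions and take the smaller bundle:
  Partition 1: {26} vs {62,82} -> bundles 26, 144; min = 26
  Partition 2: {62} vs {26,82} -> bundles 62, 108; min = 62
  Partition 3: {82} vs {26,62} -> bundles 82, 88; min = 82
Step 3: MMS = max(26, 62, 82) = 82

82


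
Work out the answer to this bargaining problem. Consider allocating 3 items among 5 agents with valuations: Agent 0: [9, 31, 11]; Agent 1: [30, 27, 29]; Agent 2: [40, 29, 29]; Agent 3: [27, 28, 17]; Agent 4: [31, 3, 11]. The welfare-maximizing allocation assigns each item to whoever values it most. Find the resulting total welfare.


Step 1: For each item, find the maximum value among all agents.
Step 2: Item 0 -> Agent 2 (value 40)
Step 3: Item 1 -> Agent 0 (value 31)
Step 4: Item 2 -> Agent 1 (value 29)
Step 5: Total welfare = 40 + 31 + 29 = 100

100


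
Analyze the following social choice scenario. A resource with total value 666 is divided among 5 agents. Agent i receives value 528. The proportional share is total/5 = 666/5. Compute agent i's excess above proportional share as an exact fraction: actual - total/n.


Step 1: Proportional share = 666/5
Step 2: Agent's actual allocation = 528
Step 3: Excess = 528 - 666/5 = 1974/5

1974/5


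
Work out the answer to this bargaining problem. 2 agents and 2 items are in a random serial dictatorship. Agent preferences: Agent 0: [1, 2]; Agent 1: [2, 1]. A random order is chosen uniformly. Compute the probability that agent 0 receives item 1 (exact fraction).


Step 1: Agent 0 wants item 1
Step 2: There are 2 possible orderings of agents
Step 3: In 2 orderings, agent 0 gets item 1
Step 4: Probability = 2/2 = 1

1


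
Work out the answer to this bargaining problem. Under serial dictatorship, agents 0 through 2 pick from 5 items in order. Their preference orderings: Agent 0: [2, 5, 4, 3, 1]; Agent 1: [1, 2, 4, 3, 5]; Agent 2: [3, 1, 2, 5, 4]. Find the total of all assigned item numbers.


Step 1: Agent 0 picks item 2
Step 2: Agent 1 picks item 1
Step 3: Agent 2 picks item 3
Step 4: Sum = 2 + 1 + 3 = 6

6


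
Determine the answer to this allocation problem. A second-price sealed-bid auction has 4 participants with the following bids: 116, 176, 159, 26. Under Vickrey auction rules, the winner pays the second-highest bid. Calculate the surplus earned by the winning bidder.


Step 1: Sort bids in descending order: 176, 159, 116, 26
Step 2: The winning bid is the highest: 176
Step 3: The payment equals the second-highest bid: 159
Step 4: Surplus = winner's bid - payment = 176 - 159 = 17

17


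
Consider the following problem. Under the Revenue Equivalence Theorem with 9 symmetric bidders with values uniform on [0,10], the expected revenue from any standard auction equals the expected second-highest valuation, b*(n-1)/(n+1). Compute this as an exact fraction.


Step 1: By Revenue Equivalence, expected revenue = b*(n-1)/(n+1)
Step 2: Substituting n = 9, b = 10
Step 3: Revenue = 10*(9-1)/(9+1) = 10*8/10
Step 4: Revenue = 80/10 = 8

8


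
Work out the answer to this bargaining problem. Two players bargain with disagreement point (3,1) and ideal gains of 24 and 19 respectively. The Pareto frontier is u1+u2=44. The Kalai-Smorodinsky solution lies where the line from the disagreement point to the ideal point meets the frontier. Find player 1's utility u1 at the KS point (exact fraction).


Step 1: At the KS point, (u1-d1)/r1 = (u2-d2)/r2 = t and u1+u2 = 44
Step 2: u1 = d1 + r1*t and u2 = d2 + r2*t, so (d1 + r1*t) + (d2 + r2*t) = 44
Step 3: t = (44 - 3 - 1)/(24 + 19) = 40/43
Step 4: u1 = d1 + r1*t = 3 + 24 * 40/43 = 1089/43
Step 5: (Check: u2 = d2 + r2*t = 803/43; u1+u2 = 1089/43 + 803/43 = 44, on the frontier.)

1089/43


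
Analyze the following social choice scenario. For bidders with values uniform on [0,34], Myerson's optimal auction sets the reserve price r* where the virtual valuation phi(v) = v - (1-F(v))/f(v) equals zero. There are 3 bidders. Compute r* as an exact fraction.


Step 1: For U[0,34], F(v) = v/34 and f(v) = 1/34
Step 2: phi(v) = v - (1 - v/34)/(1/34) = v - (34 - v) = 2v - 34
Step 3: Set phi(r*) = 0: 2r* - 34 = 0
Step 4: r* = 34/2 = 17 (the number of bidders n = 3 does not enter)

17


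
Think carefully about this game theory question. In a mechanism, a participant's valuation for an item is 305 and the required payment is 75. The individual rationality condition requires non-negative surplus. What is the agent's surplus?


Step 1: Surplus = value - payment = 305 - 75 = 230
Step 2: IR is satisfied (surplus >= 0)

230


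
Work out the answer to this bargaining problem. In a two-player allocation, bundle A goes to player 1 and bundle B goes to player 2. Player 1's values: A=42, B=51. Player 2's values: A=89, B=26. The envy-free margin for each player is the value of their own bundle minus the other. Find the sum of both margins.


Step 1: Player 1's margin = v1(A) - v1(B) = 42 - 51 = -9
Step 2: Player 2's margin = v2(B) - v2(A) = 26 - 89 = -63
Step 3: Total margin = -9 + -63 = -72

-72


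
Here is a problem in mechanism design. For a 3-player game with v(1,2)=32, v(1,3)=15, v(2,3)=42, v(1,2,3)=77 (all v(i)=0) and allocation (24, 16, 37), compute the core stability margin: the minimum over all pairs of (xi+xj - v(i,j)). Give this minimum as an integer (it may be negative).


Step 1: Slack for coalition (1,2): x1+x2 - v12 = 40 - 32 = 8
Step 2: Slack for coalition (1,3): x1+x3 - v13 = 61 - 15 = 46
Step 3: Slack for coalition (2,3): x2+x3 - v23 = 53 - 42 = 11
Step 4: Minimum slack = min(8, 46, 11) = 8, attained by (1,2); no pair can gain by deviating, so the allocation is in the core

8


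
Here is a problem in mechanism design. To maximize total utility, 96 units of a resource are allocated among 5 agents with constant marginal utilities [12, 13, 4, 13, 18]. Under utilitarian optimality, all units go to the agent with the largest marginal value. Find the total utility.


Step 1: The marginal utilities are [12, 13, 4, 13, 18]
Step 2: The highest marginal utility is 18
Step 3: All 96 units go to that agent
Step 4: Total utility = 18 * 96 = 1728

1728


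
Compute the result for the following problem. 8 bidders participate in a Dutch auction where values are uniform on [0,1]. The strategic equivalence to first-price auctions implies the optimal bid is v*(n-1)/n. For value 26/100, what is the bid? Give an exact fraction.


Step 1: Dutch auctions are strategically equivalent to first-price auctions
Step 2: The equilibrium bid is b(v) = v*(n-1)/n
Step 3: b = 13/50 * 7/8
Step 4: b = 91/400

91/400


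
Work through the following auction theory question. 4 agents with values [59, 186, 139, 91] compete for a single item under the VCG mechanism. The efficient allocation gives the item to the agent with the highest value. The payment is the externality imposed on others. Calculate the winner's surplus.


Step 1: The winner is the agent with the highest value: agent 1 with value 186
Step 2: Values of other agents: [59, 139, 91]
Step 3: VCG payment = max of others' values = 139
Step 4: Surplus = 186 - 139 = 47

47


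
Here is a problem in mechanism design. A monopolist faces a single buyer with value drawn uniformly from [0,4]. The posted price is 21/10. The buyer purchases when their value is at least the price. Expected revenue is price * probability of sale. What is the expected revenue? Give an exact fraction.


Step 1: Posted price r = 21/10, value support [0,4]
Step 2: P(v >= r) = (4 - 21/10)/4 = 19/40
Step 3: Expected revenue = r * P(v >= r) = 21/10 * 19/40
Step 4: Revenue = 399/400

399/400


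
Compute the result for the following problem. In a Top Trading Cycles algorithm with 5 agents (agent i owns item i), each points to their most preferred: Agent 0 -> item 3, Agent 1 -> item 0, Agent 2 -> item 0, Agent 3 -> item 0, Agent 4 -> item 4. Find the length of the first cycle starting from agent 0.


Step 1: Trace the pointer graph from agent 0: 0 -> 3 -> 0
Step 2: A cycle is detected when we revisit agent 0
Step 3: The cycle is: 0 -> 3 -> 0
Step 4: Cycle length = 2

2


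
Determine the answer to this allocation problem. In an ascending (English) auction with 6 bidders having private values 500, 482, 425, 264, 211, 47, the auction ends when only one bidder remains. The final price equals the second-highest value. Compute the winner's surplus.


Step 1: Identify the highest value: 500
Step 2: Identify the second-highest value: 482
Step 3: The final price = second-highest value = 482
Step 4: Surplus = 500 - 482 = 18

18


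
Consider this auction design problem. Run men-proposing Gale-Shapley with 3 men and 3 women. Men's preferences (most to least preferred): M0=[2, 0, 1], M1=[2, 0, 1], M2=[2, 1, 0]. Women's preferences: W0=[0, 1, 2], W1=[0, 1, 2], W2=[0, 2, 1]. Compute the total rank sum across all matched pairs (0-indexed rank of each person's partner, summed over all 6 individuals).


Step 1: Run Gale-Shapley (men propose, women hold best offer):
  M0 proposes to W2; she accepts
  M1 proposes to W2; rejected
  M1 proposes to W0; she accepts
  M2 proposes to W2; rejected
  M2 proposes to W1; she accepts
Step 2: Final matching: W0-M1, W1-M2, W2-M0
Step 3: 0-indexed ranks (man's rank of his match, then woman's): 1 + 1 + 1 + 2 + 0 + 0
Step 4: Total rank sum = 5

5


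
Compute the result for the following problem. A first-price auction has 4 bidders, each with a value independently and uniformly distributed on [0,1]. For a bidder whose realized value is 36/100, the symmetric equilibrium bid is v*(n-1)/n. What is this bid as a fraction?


Step 1: The symmetric BNE bidding function is b(v) = v * (n-1) / n
Step 2: Substitute v = 9/25 and n = 4
Step 3: b = 9/25 * 3/4
Step 4: b = 27/100

27/100


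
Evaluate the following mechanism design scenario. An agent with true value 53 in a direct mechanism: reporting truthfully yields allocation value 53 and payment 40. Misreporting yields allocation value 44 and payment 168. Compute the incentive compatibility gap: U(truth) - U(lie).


Step 1: U(truth) = value - payment = 53 - 40 = 13
Step 2: U(lie) = allocation - payment = 44 - 168 = -124
Step 3: IC gap = 13 - (-124) = 137

137


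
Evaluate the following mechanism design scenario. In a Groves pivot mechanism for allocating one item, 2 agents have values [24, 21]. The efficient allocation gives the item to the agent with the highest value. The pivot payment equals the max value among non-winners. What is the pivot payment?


Step 1: The efficient winner is agent 0 with value 24
Step 2: Other agents' values: [21]
Step 3: Pivot payment = max(others) = 21
Step 4: The winner pays 21

21


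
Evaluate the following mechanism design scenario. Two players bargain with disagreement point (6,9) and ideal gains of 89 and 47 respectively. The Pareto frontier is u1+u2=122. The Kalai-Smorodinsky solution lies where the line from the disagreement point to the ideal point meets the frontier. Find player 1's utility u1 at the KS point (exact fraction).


Step 1: At the KS point, (u1-d1)/r1 = (u2-d2)/r2 = t and u1+u2 = 122
Step 2: u1 = d1 + r1*t and u2 = d2 + r2*t, so (d1 + r1*t) + (d2 + r2*t) = 122
Step 3: t = (122 - 6 - 9)/(89 + 47) = 107/136
Step 4: u1 = d1 + r1*t = 6 + 89 * 107/136 = 10339/136
Step 5: (Check: u2 = d2 + r2*t = 6253/136; u1+u2 = 10339/136 + 6253/136 = 122, on the frontier.)

10339/136


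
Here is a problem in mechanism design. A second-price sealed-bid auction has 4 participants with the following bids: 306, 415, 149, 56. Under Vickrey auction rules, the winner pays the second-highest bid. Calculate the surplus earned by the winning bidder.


Step 1: Sort bids in descending order: 415, 306, 149, 56
Step 2: The winning bid is the highest: 415
Step 3: The payment equals the second-highest bid: 306
Step 4: Surplus = winner's bid - payment = 415 - 306 = 109

109


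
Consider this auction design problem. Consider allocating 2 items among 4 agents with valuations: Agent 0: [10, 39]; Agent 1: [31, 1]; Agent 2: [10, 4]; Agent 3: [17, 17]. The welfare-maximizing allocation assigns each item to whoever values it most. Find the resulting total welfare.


Step 1: For each item, find the maximum value among all agents.
Step 2: Item 0 -> Agent 1 (value 31)
Step 3: Item 1 -> Agent 0 (value 39)
Step 4: Total welfare = 31 + 39 = 70

70


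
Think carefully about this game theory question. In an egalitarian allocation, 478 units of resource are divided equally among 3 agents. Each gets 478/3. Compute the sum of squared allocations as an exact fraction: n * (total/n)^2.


Step 1: Each agent's share = 478/3
Step 2: Square of each share = (478/3)^2 = 228484/9
Step 3: Sum of squares = 3 * 228484/9 = 228484/3

228484/3


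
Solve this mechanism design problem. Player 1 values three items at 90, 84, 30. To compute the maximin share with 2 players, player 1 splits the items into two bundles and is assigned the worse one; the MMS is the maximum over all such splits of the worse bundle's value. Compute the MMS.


Step 1: Item values = 90, 84, 30
Step 2: Enumerate all 2-bundle partitions and take the smaller bundle:
  Partition 1: {90} vs {84,30} -> bundles 90, 114; min = 90
  Partition 2: {84} vs {90,30} -> bundles 84, 120; min = 84
  Partition 3: {30} vs {90,84} -> bundles 30, 174; min = 30
Step 3: MMS = max(90, 84, 30) = 90

90


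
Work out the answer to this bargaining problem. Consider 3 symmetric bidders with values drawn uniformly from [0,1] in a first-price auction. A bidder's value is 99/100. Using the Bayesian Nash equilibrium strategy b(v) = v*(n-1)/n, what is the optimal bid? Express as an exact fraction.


Step 1: The symmetric BNE bidding function is b(v) = v * (n-1) / n
Step 2: Substitute v = 99/100 and n = 3
Step 3: b = 99/100 * 2/3
Step 4: b = 33/50

33/50


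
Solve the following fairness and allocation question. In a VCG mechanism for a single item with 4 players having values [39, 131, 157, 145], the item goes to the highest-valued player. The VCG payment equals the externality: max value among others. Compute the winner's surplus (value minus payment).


Step 1: The winner is the agent with the highest value: agent 2 with value 157
Step 2: Values of other agents: [39, 131, 145]
Step 3: VCG payment = max of others' values = 145
Step 4: Surplus = 157 - 145 = 12

12
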